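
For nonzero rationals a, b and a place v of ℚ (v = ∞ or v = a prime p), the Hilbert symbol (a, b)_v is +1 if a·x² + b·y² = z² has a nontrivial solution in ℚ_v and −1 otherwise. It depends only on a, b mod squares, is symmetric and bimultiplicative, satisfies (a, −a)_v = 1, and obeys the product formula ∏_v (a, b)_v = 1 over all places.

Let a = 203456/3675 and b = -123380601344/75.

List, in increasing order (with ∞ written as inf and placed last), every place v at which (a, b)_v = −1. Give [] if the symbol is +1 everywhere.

Mod squares: a ≡ 33, b ≡ -102102. Check v ∈ {∞, 2, 3, 5, 7, 11, 13, 17}.
v=17: a=17^2·(≡8), b=17^3·(≡11) mod 17; (8|17)=+1, (11|17)=-1; (−1)^{2·3·8}·(+1)^3·(-1)^2 = +1.
v=2: v_2(a)=6, v_2(b)=9; units ≡ 1, 5 (mod 8); ε·ε+αω+βω = 0·0+6·1+9·0 ≡ 0  ⇒  (a,b)_2 = +1.
v=3: a=3^-1·(≡2), b=3^-1·(≡1) mod 3; (2|3)=-1, (1|3)=+1; (−1)^{-1·-1·1}·(-1)^-1·(+1)^-1 = +1.
v=∞: 33 > 0 and -102102 < 0  ⇒  (a,b)_∞ = +1.
v=11: a=11^1·(≡5), b=11^1·(≡7) mod 11; (5|11)=+1, (7|11)=-1; (−1)^{1·1·5}·(+1)^1·(-1)^1 = +1.
v=7: a=7^-2·(≡3), b=7^3·(≡2) mod 7; (3|7)=-1, (2|7)=+1; (−1)^{-2·3·3}·(-1)^3·(+1)^-2 = -1.
v=5: a=5^-2·(≡3), b=5^-2·(≡2) mod 5; (3|5)=-1, (2|5)=-1; (−1)^{-2·-2·2}·(-1)^-2·(-1)^-2 = +1.
v=13: a=13^0·(≡5), b=13^1·(≡8) mod 13; (5|13)=-1, (8|13)=-1; (−1)^{0·1·6}·(-1)^1·(-1)^0 = -1.
Ram(33, -102102) = {7, 13}; no ℚ_7-point on the conic.

[7, 13]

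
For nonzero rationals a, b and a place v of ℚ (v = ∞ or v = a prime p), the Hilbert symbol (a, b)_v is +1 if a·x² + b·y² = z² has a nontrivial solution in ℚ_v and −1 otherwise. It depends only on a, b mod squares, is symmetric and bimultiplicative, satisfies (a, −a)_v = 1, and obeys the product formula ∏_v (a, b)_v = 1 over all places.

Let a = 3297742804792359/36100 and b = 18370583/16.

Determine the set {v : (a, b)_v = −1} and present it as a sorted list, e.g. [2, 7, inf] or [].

Mod squares: a ≡ 50431, b ≡ 287. Check v ∈ {∞, 2, 3, 5, 7, 11, 19, 23, 29, 37, 41, 47}.
v=41: a=41^2·(≡32), b=41^1·(≡24) mod 41; (32|41)=+1, (24|41)=-1; (−1)^{2·1·20}·(+1)^1·(-1)^2 = +1.
v=11: a=11^2·(≡10), b=11^2·(≡9) mod 11; (10|11)=-1, (9|11)=+1; (−1)^{2·2·5}·(-1)^2·(+1)^2 = +1.
v=23: a=23^0·(≡21), b=23^2·(≡7) mod 23; (21|23)=-1, (7|23)=-1; (−1)^{0·2·11}·(-1)^2·(-1)^0 = +1.
v=∞: 50431 > 0 and 287 > 0  ⇒  (a,b)_∞ = +1.
v=19: a=19^-2·(≡16), b=19^0·(≡14) mod 19; (16|19)=+1, (14|19)=-1; (−1)^{-2·0·9}·(+1)^0·(-1)^-2 = +1.
v=7: a=7^2·(≡5), b=7^1·(≡3) mod 7; (5|7)=-1, (3|7)=-1; (−1)^{2·1·3}·(-1)^1·(-1)^2 = -1.
v=5: a=5^-2·(≡1), b=5^0·(≡3) mod 5; (1|5)=+1, (3|5)=-1; (−1)^{-2·0·2}·(+1)^0·(-1)^-2 = +1.
v=29: a=29^1·(≡5), b=29^0·(≡17) mod 29; (5|29)=+1, (17|29)=-1; (−1)^{1·0·14}·(+1)^0·(-1)^1 = -1.
v=47: a=47^1·(≡35), b=47^0·(≡19) mod 47; (35|47)=-1, (19|47)=-1; (−1)^{1·0·23}·(-1)^0·(-1)^1 = -1.
v=3: a=3^8·(≡1), b=3^0·(≡2) mod 3; (1|3)=+1, (2|3)=-1; (−1)^{8·0·1}·(+1)^0·(-1)^8 = +1.
v=37: a=37^1·(≡13), b=37^0·(≡26) mod 37; (13|37)=-1, (26|37)=+1; (−1)^{1·0·18}·(-1)^0·(+1)^1 = +1.
v=2: v_2(a)=-2, v_2(b)=-4; units ≡ 7, 7 (mod 8); ε·ε+αω+βω = 1·1+-2·0+-4·0 ≡ 1  ⇒  (a,b)_2 = -1.
(50431, 287 / ℚ) ramifies at {2, 7, 29, 47}: a division algebra.

[2, 7, 29, 47]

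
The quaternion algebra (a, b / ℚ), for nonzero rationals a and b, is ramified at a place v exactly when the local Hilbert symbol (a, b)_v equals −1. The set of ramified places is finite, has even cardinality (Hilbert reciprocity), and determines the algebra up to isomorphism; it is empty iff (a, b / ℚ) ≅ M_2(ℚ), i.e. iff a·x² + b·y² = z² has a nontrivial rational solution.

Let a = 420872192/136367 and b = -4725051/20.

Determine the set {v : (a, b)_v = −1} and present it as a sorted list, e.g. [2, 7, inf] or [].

Mod squares: a ≡ 874, b ≡ -10695. Check v ∈ {∞, 2, 3, 5, 7, 11, 13, 19, 23, 31, 47}.
v=13: a=13^2·(≡1), b=13^0·(≡1) mod 13; (1|13)=+1, (1|13)=+1; (−1)^{2·0·6}·(+1)^0·(+1)^2 = +1.
v=∞: 874 > 0 and -10695 < 0  ⇒  (a,b)_∞ = +1.
v=3: a=3^0·(≡1), b=3^1·(≡2) mod 3; (1|3)=+1, (2|3)=-1; (−1)^{0·1·1}·(+1)^1·(-1)^0 = +1.
v=5: a=5^0·(≡1), b=5^-1·(≡1) mod 5; (1|5)=+1, (1|5)=+1; (−1)^{0·-1·2}·(+1)^-1·(+1)^0 = +1.
v=11: a=11^-2·(≡3), b=11^0·(≡6) mod 11; (3|11)=+1, (6|11)=-1; (−1)^{-2·0·5}·(+1)^0·(-1)^-2 = +1.
v=23: a=23^-1·(≡14), b=23^1·(≡8) mod 23; (14|23)=-1, (8|23)=+1; (−1)^{-1·1·11}·(-1)^1·(+1)^-1 = +1.
v=7: a=7^-2·(≡5), b=7^0·(≡2) mod 7; (5|7)=-1, (2|7)=+1; (−1)^{-2·0·3}·(-1)^0·(+1)^-2 = +1.
v=2: v_2(a)=17, v_2(b)=-2; units ≡ 5, 1 (mod 8); ε·ε+αω+βω = 0·0+17·0+-2·1 ≡ 0  ⇒  (a,b)_2 = +1.
v=47: a=47^0·(≡27), b=47^2·(≡27) mod 47; (27|47)=+1, (27|47)=+1; (−1)^{0·2·23}·(+1)^2·(+1)^0 = +1.
v=31: a=31^0·(≡26), b=31^1·(≡22) mod 31; (26|31)=-1, (22|31)=-1; (−1)^{0·1·15}·(-1)^1·(-1)^0 = -1.
v=19: a=19^1·(≡14), b=19^0·(≡2) mod 19; (14|19)=-1, (2|19)=-1; (−1)^{1·0·9}·(-1)^0·(-1)^1 = -1.
Ram(874, -10695) = {19, 31}; no ℚ_19-point on the conic.

[19, 31]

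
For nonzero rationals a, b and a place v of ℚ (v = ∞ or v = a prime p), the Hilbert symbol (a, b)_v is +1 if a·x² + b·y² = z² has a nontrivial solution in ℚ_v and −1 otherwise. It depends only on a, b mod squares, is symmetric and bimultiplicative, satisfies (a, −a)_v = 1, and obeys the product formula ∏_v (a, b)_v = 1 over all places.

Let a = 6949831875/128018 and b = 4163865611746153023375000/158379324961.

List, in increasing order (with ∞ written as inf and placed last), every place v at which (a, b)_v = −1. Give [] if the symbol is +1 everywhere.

Mod squares: a ≡ 23142, b ≡ 6. Check v ∈ {∞, 2, 3, 5, 7, 11, 13, 19, 23, 29, 31}.
v=∞: 23142 > 0 and 6 > 0  ⇒  (a,b)_∞ = +1.
v=11: a=11^-2·(≡4), b=11^-6·(≡7) mod 11; (4|11)=+1, (7|11)=-1; (−1)^{-2·-6·5}·(+1)^-6·(-1)^-2 = +1.
v=2: v_2(a)=-1, v_2(b)=3; units ≡ 3, 3 (mod 8); ε·ε+αω+βω = 1·1+-1·1+3·1 ≡ 1  ⇒  (a,b)_2 = -1.
v=23: a=23^-2·(≡12), b=23^-2·(≡18) mod 23; (12|23)=+1, (18|23)=+1; (−1)^{-2·-2·11}·(+1)^-2·(+1)^-2 = +1.
v=3: a=3^1·(≡1), b=3^1·(≡2) mod 3; (1|3)=+1, (2|3)=-1; (−1)^{1·1·1}·(+1)^1·(-1)^1 = +1.
v=19: a=19^1·(≡15), b=19^2·(≡5) mod 19; (15|19)=-1, (5|19)=+1; (−1)^{1·2·9}·(-1)^2·(+1)^1 = +1.
v=31: a=31^2·(≡7), b=31^6·(≡12) mod 31; (7|31)=+1, (12|31)=-1; (−1)^{2·6·15}·(+1)^6·(-1)^2 = +1.
v=5: a=5^4·(≡2), b=5^6·(≡1) mod 5; (2|5)=-1, (1|5)=+1; (−1)^{4·6·2}·(-1)^6·(+1)^4 = +1.
v=29: a=29^1·(≡11), b=29^4·(≡13) mod 29; (11|29)=-1, (13|29)=+1; (−1)^{1·4·14}·(-1)^4·(+1)^1 = +1.
v=13: a=13^0·(≡11), b=13^-2·(≡6) mod 13; (11|13)=-1, (6|13)=-1; (−1)^{0·-2·6}·(-1)^-2·(-1)^0 = +1.
v=7: a=7^1·(≡2), b=7^2·(≡3) mod 7; (2|7)=+1, (3|7)=-1; (−1)^{1·2·3}·(+1)^2·(-1)^1 = -1.
|Ram(23142, 6)| = 2, even; anisotropic at {2, 7}.

[2, 7]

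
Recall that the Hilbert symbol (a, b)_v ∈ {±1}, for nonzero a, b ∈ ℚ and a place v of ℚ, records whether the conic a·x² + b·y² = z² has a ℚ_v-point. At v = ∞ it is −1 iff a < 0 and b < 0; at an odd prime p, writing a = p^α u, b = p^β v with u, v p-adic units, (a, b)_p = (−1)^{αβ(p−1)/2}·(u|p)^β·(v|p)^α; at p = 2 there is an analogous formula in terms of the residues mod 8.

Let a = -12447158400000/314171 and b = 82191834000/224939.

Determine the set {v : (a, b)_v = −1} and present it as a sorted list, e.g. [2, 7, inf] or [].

[3, 19, 23, 43]

(a, b) ≡ (-44935, 3100515) mod (ℚ^×)²; places V = {2, 3, 5, 11, 13, 19, 23, 43, ∞}.
(a,b)_19: α=1, u≡13; β=1, v≡14 (mod 19); (13|19)=-1, (14|19)=-1; sign (−1)^1·-1^1·-1^1 = -1.
(a,b)_43: α=1, u≡26; β=1, v≡18 (mod 43); (26|43)=-1, (18|43)=-1; sign (−1)^1·-1^1·-1^1 = -1.
(a,b)_11: α=-1, u≡10; β=-3, v≡3 (mod 11); (10|11)=-1, (3|11)=+1; sign (−1)^1·-1^-3·+1^-1 = +1.
(a,b)_23: α=2, u≡5; β=1, v≡1 (mod 23); (5|23)=-1, (1|23)=+1; sign (−1)^0·-1^1·+1^2 = -1.
(a,b)_5: α=5, u≡2; β=3, v≡3 (mod 5); (2|5)=-1, (3|5)=-1; sign (−1)^0·-1^3·-1^5 = +1.
(a,b)_3: α=2, u≡2; β=7, v≡2 (mod 3); (2|3)=-1, (2|3)=-1; sign (−1)^0·-1^7·-1^2 = -1.
(a,b)_∞: sgn(-44935)=−, sgn(3100515)=+, so +1.
(a,b)_13: α=-4, u≡6; β=-2, v≡11 (mod 13); (6|13)=-1, (11|13)=-1; sign (−1)^0·-1^-2·-1^-4 = +1.
(a,b)_2: α=10, β=4; u≡1, v≡3 (mod 8); ε(u)ε(v)=0·1, αω(v)=10·1, βω(u)=4·0; sum ≡ 0  ⇒  +1.
|Ram(-44935, 3100515)| = 4, even; anisotropic at {3, 19, 23, 43}.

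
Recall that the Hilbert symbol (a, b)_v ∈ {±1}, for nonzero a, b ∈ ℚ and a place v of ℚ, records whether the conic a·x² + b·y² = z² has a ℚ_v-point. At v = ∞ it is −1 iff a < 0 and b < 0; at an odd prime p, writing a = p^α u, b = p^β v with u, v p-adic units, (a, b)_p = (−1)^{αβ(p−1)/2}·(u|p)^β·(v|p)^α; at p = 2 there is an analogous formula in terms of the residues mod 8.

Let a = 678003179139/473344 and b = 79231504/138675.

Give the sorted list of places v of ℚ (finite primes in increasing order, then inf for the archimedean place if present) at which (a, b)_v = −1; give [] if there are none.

[2, 3, 11, 23]

Mod squares: a ≡ 299, b ≡ 28083. Check v ∈ {∞, 2, 3, 5, 11, 13, 23, 37, 43}.
v=3: a=3^4·(≡2), b=3^-1·(≡1) mod 3; (2|3)=-1, (1|3)=+1; (−1)^{4·-1·1}·(-1)^-1·(+1)^4 = -1.
v=2: v_2(a)=-8, v_2(b)=4; units ≡ 3, 3 (mod 8); ε·ε+αω+βω = 1·1+-8·1+4·1 ≡ 1  ⇒  (a,b)_2 = -1.
v=37: a=37^2·(≡27), b=37^1·(≡20) mod 37; (27|37)=+1, (20|37)=-1; (−1)^{2·1·18}·(+1)^1·(-1)^2 = +1.
v=43: a=43^-2·(≡23), b=43^-2·(≡23) mod 43; (23|43)=+1, (23|43)=+1; (−1)^{-2·-2·21}·(+1)^-2·(+1)^-2 = +1.
v=5: a=5^0·(≡1), b=5^-2·(≡2) mod 5; (1|5)=+1, (2|5)=-1; (−1)^{0·-2·2}·(+1)^-2·(-1)^0 = +1.
v=23: a=23^1·(≡16), b=23^3·(≡9) mod 23; (16|23)=+1, (9|23)=+1; (−1)^{1·3·11}·(+1)^3·(+1)^1 = -1.
v=11: a=11^2·(≡2), b=11^1·(≡1) mod 11; (2|11)=-1, (1|11)=+1; (−1)^{2·1·5}·(-1)^1·(+1)^2 = -1.
v=∞: 299 > 0 and 28083 > 0  ⇒  (a,b)_∞ = +1.
v=13: a=13^3·(≡12), b=13^0·(≡10) mod 13; (12|13)=+1, (10|13)=+1; (−1)^{3·0·6}·(+1)^0·(+1)^3 = +1.
(299, 28083 / ℚ) ramifies at {2, 3, 11, 23}: a division algebra.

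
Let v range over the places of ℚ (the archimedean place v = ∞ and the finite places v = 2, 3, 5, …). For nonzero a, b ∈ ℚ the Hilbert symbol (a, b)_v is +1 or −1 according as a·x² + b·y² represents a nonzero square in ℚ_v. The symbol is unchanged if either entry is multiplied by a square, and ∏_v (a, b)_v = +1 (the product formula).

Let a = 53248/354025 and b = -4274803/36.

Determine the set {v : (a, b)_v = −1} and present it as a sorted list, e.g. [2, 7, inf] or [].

Mod squares: a ≡ 13, b ≡ -5083. Check v ∈ {∞, 2, 3, 5, 7, 13, 17, 23, 29}.
v=23: a=23^0·(≡8), b=23^1·(≡9) mod 23; (8|23)=+1, (9|23)=+1; (−1)^{0·1·11}·(+1)^1·(+1)^0 = +1.
v=29: a=29^0·(≡16), b=29^2·(≡3) mod 29; (16|29)=+1, (3|29)=-1; (−1)^{0·2·14}·(+1)^2·(-1)^0 = +1.
v=5: a=5^-2·(≡3), b=5^0·(≡2) mod 5; (3|5)=-1, (2|5)=-1; (−1)^{-2·0·2}·(-1)^0·(-1)^-2 = +1.
v=3: a=3^0·(≡1), b=3^-2·(≡2) mod 3; (1|3)=+1, (2|3)=-1; (−1)^{0·-2·1}·(+1)^-2·(-1)^0 = +1.
v=13: a=13^1·(≡3), b=13^1·(≡3) mod 13; (3|13)=+1, (3|13)=+1; (−1)^{1·1·6}·(+1)^1·(+1)^1 = +1.
v=7: a=7^-2·(≡6), b=7^0·(≡6) mod 7; (6|7)=-1, (6|7)=-1; (−1)^{-2·0·3}·(-1)^0·(-1)^-2 = +1.
v=2: v_2(a)=12, v_2(b)=-2; units ≡ 5, 5 (mod 8); ε·ε+αω+βω = 0·0+12·1+-2·1 ≡ 0  ⇒  (a,b)_2 = +1.
v=∞: 13 > 0 and -5083 < 0  ⇒  (a,b)_∞ = +1.
v=17: a=17^-2·(≡4), b=17^1·(≡11) mod 17; (4|17)=+1, (11|17)=-1; (−1)^{-2·1·8}·(+1)^1·(-1)^-2 = +1.
Every local symbol is +1, so the conic 13·x² + -5083·y² = z² has ℚ_v-points for all v and hence a ℚ-point; (a, b / ℚ) ≅ M_2(ℚ).

[]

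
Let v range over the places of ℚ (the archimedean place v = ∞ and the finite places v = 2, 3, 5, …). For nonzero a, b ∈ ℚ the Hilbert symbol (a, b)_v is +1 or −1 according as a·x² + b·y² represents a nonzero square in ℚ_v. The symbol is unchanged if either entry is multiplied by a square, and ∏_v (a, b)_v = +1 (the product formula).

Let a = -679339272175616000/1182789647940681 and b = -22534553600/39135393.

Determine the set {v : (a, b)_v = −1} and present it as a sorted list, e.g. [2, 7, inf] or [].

Mod squares: a ≡ -2990, b ≡ -858. Check v ∈ {∞, 2, 3, 5, 11, 13, 23, 29}.
v=29: a=29^-2·(≡19), b=29^0·(≡18) mod 29; (19|29)=-1, (18|29)=-1; (−1)^{-2·0·14}·(-1)^0·(-1)^-2 = +1.
v=23: a=23^3·(≡3), b=23^2·(≡2) mod 23; (3|23)=+1, (2|23)=+1; (−1)^{3·2·11}·(+1)^2·(+1)^3 = +1.
v=13: a=13^1·(≡4), b=13^1·(≡12) mod 13; (4|13)=+1, (12|13)=+1; (−1)^{1·1·6}·(+1)^1·(+1)^1 = +1.
v=2: v_2(a)=35, v_2(b)=17; units ≡ 1, 3 (mod 8); ε·ε+αω+βω = 0·1+35·1+17·0 ≡ 1  ⇒  (a,b)_2 = -1.
v=3: a=3^-8·(≡1), b=3^-5·(≡2) mod 3; (1|3)=+1, (2|3)=-1; (−1)^{-8·-5·1}·(+1)^-5·(-1)^-8 = +1.
v=5: a=5^3·(≡2), b=5^2·(≡2) mod 5; (2|5)=-1, (2|5)=-1; (−1)^{3·2·2}·(-1)^2·(-1)^3 = -1.
v=∞: -2990 < 0 and -858 < 0  ⇒  (a,b)_∞ = -1.
v=11: a=11^-8·(≡10), b=11^-5·(≡2) mod 11; (10|11)=-1, (2|11)=-1; (−1)^{-8·-5·5}·(-1)^-5·(-1)^-8 = -1.
Ram(-2990, -858) = {2, 5, 11, ∞}; no ℚ_2-point on the conic.

[2, 5, 11, inf]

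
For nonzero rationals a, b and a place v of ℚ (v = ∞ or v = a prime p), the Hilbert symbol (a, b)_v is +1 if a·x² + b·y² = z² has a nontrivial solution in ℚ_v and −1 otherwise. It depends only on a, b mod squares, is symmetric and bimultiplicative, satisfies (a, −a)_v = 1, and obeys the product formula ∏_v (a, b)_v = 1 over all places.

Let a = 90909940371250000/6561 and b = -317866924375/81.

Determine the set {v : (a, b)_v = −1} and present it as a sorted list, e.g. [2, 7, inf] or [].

[13, 19]

(a, b) ≡ (146965, -24871) mod (ℚ^×)²; places V = {2, 3, 5, 7, 11, 13, 17, 19, ∞}.
(a,b)_17: α=1, u≡13; β=1, v≡2 (mod 17); (13|17)=+1, (2|17)=+1; sign (−1)^0·+1^1·+1^1 = +1.
(a,b)_11: α=4, u≡1; β=3, v≡1 (mod 11); (1|11)=+1, (1|11)=+1; sign (−1)^0·+1^3·+1^4 = +1.
(a,b)_∞: sgn(146965)=+, sgn(-24871)=−, so +1.
(a,b)_19: α=1, u≡2; β=1, v≡15 (mod 19); (2|19)=-1, (15|19)=-1; sign (−1)^1·-1^1·-1^1 = -1.
(a,b)_3: α=-8, u≡1; β=-4, v≡2 (mod 3); (1|3)=+1, (2|3)=-1; sign (−1)^0·+1^-4·-1^-8 = +1.
(a,b)_2: α=4, β=0; u≡5, v≡1 (mod 8); ε(u)ε(v)=0·0, αω(v)=4·0, βω(u)=0·1; sum ≡ 0  ⇒  +1.
(a,b)_13: α=3, u≡5; β=2, v≡6 (mod 13); (5|13)=-1, (6|13)=-1; sign (−1)^0·-1^2·-1^3 = -1.
(a,b)_5: α=7, u≡2; β=4, v≡1 (mod 5); (2|5)=-1, (1|5)=+1; sign (−1)^0·-1^4·+1^7 = +1.
(a,b)_7: α=1, u≡1; β=1, v≡3 (mod 7); (1|7)=+1, (3|7)=-1; sign (−1)^1·+1^1·-1^1 = +1.
(146965, -24871 / ℚ) ramifies at {13, 19}: a division algebra.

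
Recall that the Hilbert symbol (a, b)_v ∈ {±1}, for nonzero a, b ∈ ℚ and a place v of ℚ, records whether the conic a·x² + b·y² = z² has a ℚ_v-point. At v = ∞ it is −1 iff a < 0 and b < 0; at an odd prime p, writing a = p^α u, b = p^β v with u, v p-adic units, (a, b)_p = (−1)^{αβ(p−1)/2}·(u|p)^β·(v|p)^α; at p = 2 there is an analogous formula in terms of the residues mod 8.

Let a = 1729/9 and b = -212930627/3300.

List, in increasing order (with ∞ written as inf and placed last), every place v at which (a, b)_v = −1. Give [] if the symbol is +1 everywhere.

(a, b) ≡ (1729, -51051) mod (ℚ^×)²; places V = {2, 3, 5, 7, 11, 13, 17, 19, 53, ∞}.
(a,b)_53: α=0, u≡39; β=2, v≡18 (mod 53); (39|53)=-1, (18|53)=-1; sign (−1)^0·-1^2·-1^0 = +1.
(a,b)_2: α=0, β=-2; u≡1, v≡5 (mod 8); ε(u)ε(v)=0·0, αω(v)=0·1, βω(u)=-2·0; sum ≡ 0  ⇒  +1.
(a,b)_11: α=0, u≡10; β=-1, v≡1 (mod 11); (10|11)=-1, (1|11)=+1; sign (−1)^0·-1^-1·+1^0 = -1.
(a,b)_7: α=1, u≡1; β=3, v≡2 (mod 7); (1|7)=+1, (2|7)=+1; sign (−1)^1·+1^3·+1^1 = -1.
(a,b)_13: α=1, u≡9; β=1, v≡10 (mod 13); (9|13)=+1, (10|13)=+1; sign (−1)^0·+1^1·+1^1 = +1.
(a,b)_3: α=-2, u≡1; β=-1, v≡2 (mod 3); (1|3)=+1, (2|3)=-1; sign (−1)^0·+1^-1·-1^-2 = +1.
(a,b)_∞: sgn(1729)=+, sgn(-51051)=−, so +1.
(a,b)_19: α=1, u≡8; β=0, v≡13 (mod 19); (8|19)=-1, (13|19)=-1; sign (−1)^0·-1^0·-1^1 = -1.
(a,b)_17: α=0, u≡7; β=1, v≡7 (mod 17); (7|17)=-1, (7|17)=-1; sign (−1)^0·-1^1·-1^0 = -1.
(a,b)_5: α=0, u≡1; β=-2, v≡4 (mod 5); (1|5)=+1, (4|5)=+1; sign (−1)^0·+1^-2·+1^0 = +1.
(1729, -51051 / ℚ) ramifies at {7, 11, 17, 19}: a division algebra.

[7, 11, 17, 19]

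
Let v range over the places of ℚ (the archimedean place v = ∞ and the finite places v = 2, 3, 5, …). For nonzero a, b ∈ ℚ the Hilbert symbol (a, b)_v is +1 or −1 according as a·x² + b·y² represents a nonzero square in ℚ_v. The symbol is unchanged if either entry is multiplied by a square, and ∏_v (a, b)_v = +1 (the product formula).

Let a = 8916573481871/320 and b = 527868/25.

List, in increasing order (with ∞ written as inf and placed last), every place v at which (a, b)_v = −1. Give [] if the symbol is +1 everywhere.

[2, 5, 29, 31, 43, 53]

Mod squares: a ≡ 112685155, b ≡ 14663. Check v ∈ {∞, 2, 3, 5, 11, 17, 29, 31, 37, 43, 53}.
v=29: a=29^1·(≡18), b=29^0·(≡12) mod 29; (18|29)=-1, (12|29)=-1; (−1)^{1·0·14}·(-1)^0·(-1)^1 = -1.
v=31: a=31^1·(≡7), b=31^1·(≡14) mod 31; (7|31)=+1, (14|31)=+1; (−1)^{1·1·15}·(+1)^1·(+1)^1 = -1.
v=37: a=37^2·(≡16), b=37^0·(≡4) mod 37; (16|37)=+1, (4|37)=+1; (−1)^{2·0·18}·(+1)^0·(+1)^2 = +1.
v=2: v_2(a)=-6, v_2(b)=2; units ≡ 3, 7 (mod 8); ε·ε+αω+βω = 1·1+-6·0+2·1 ≡ 1  ⇒  (a,b)_2 = -1.
v=11: a=11^1·(≡9), b=11^1·(≡2) mod 11; (9|11)=+1, (2|11)=-1; (−1)^{1·1·5}·(+1)^1·(-1)^1 = +1.
v=3: a=3^0·(≡1), b=3^2·(≡2) mod 3; (1|3)=+1, (2|3)=-1; (−1)^{0·2·1}·(+1)^2·(-1)^0 = +1.
v=53: a=53^1·(≡37), b=53^0·(≡8) mod 53; (37|53)=+1, (8|53)=-1; (−1)^{1·0·26}·(+1)^0·(-1)^1 = -1.
v=∞: 112685155 > 0 and 14663 > 0  ⇒  (a,b)_∞ = +1.
v=5: a=5^-1·(≡4), b=5^-2·(≡3) mod 5; (4|5)=+1, (3|5)=-1; (−1)^{-1·-2·2}·(+1)^-2·(-1)^-1 = -1.
v=17: a=17^2·(≡15), b=17^0·(≡15) mod 17; (15|17)=+1, (15|17)=+1; (−1)^{2·0·8}·(+1)^0·(+1)^2 = +1.
v=43: a=43^1·(≡35), b=43^1·(≡6) mod 43; (35|43)=+1, (6|43)=+1; (−1)^{1·1·21}·(+1)^1·(+1)^1 = -1.
|Ram(112685155, 14663)| = 6, even; anisotropic at {2, 5, 29, 31, 43, 53}.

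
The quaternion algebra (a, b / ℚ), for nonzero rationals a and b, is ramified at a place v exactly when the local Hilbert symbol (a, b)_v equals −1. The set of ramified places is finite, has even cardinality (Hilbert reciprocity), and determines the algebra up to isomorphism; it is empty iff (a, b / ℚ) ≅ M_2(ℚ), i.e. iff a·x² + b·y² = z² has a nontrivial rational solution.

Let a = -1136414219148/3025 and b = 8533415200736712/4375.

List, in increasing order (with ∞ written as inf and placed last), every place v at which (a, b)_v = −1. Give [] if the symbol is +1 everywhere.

[2, 3, 17, 23]

(a, b) ≡ (-646323, 13566) mod (ℚ^×)²; places V = {2, 3, 5, 7, 11, 13, 17, 19, 23, 29, ∞}.
(a,b)_13: α=2, u≡2; β=2, v≡7 (mod 13); (2|13)=-1, (7|13)=-1; sign (−1)^0·-1^2·-1^2 = +1.
(a,b)_23: α=1, u≡19; β=2, v≡22 (mod 23); (19|23)=-1, (22|23)=-1; sign (−1)^0·-1^2·-1^1 = -1.
(a,b)_19: α=1, u≡10; β=1, v≡5 (mod 19); (10|19)=-1, (5|19)=+1; sign (−1)^1·-1^1·+1^1 = +1.
(a,b)_11: α=-2, u≡4; β=4, v≡9 (mod 11); (4|11)=+1, (9|11)=+1; sign (−1)^0·+1^4·+1^-2 = +1.
(a,b)_5: α=-2, u≡2; β=-4, v≡1 (mod 5); (2|5)=-1, (1|5)=+1; sign (−1)^0·-1^-4·+1^-2 = +1.
(a,b)_∞: sgn(-646323)=−, sgn(13566)=+, so +1.
(a,b)_3: α=3, u≡1; β=1, v≡1 (mod 3); (1|3)=+1, (1|3)=+1; sign (−1)^1·+1^1·+1^3 = -1.
(a,b)_17: α=3, u≡3; β=1, v≡15 (mod 17); (3|17)=-1, (15|17)=+1; sign (−1)^0·-1^1·+1^3 = -1.
(a,b)_29: α=1, u≡19; β=2, v≡4 (mod 29); (19|29)=-1, (4|29)=+1; sign (−1)^0·-1^2·+1^1 = +1.
(a,b)_7: α=0, u≡2; β=-1, v≡3 (mod 7); (2|7)=+1, (3|7)=-1; sign (−1)^0·+1^-1·-1^0 = +1.
(a,b)_2: α=2, β=3; u≡5, v≡7 (mod 8); ε(u)ε(v)=0·1, αω(v)=2·0, βω(u)=3·1; sum ≡ 1  ⇒  -1.
Ram(-646323, 13566) = {2, 3, 17, 23}; no ℚ_2-point on the conic.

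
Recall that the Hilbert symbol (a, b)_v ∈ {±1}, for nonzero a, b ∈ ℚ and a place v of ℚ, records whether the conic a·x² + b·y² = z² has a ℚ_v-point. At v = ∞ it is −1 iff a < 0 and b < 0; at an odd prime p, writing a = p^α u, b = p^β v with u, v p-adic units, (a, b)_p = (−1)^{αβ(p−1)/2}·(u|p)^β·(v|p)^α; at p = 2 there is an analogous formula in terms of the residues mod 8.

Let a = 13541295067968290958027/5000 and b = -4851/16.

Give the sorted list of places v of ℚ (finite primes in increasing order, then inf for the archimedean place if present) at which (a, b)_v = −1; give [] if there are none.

[2, 19]

Mod squares: a ≡ 1254, b ≡ -11. Check v ∈ {∞, 2, 3, 5, 7, 11, 19}.
v=11: a=11^3·(≡5), b=11^1·(≡2) mod 11; (5|11)=+1, (2|11)=-1; (−1)^{3·1·5}·(+1)^1·(-1)^3 = +1.
v=7: a=7^14·(≡2), b=7^2·(≡3) mod 7; (2|7)=+1, (3|7)=-1; (−1)^{14·2·3}·(+1)^2·(-1)^14 = +1.
v=3: a=3^7·(≡1), b=3^2·(≡1) mod 3; (1|3)=+1, (1|3)=+1; (−1)^{7·2·1}·(+1)^2·(+1)^7 = +1.
v=19: a=19^3·(≡1), b=19^0·(≡2) mod 19; (1|19)=+1, (2|19)=-1; (−1)^{3·0·9}·(+1)^0·(-1)^3 = -1.
v=∞: 1254 > 0 and -11 < 0  ⇒  (a,b)_∞ = +1.
v=2: v_2(a)=-3, v_2(b)=-4; units ≡ 3, 5 (mod 8); ε·ε+αω+βω = 1·0+-3·1+-4·1 ≡ 1  ⇒  (a,b)_2 = -1.
v=5: a=5^-4·(≡4), b=5^0·(≡4) mod 5; (4|5)=+1, (4|5)=+1; (−1)^{-4·0·2}·(+1)^0·(+1)^-4 = +1.
|Ram(1254, -11)| = 2, even; anisotropic at {2, 19}.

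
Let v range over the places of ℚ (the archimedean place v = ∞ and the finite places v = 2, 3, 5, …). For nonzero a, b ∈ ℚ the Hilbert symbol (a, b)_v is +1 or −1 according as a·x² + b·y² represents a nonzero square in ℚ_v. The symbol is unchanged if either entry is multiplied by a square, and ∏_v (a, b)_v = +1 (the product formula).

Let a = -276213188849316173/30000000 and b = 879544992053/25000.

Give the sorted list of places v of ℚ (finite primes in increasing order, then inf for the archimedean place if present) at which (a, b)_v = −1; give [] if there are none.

[2, 3, 5, 13, 19, 23]

Mod squares: a ≡ -84021990, b ≡ 4370. Check v ∈ {∞, 2, 3, 5, 7, 13, 17, 19, 23, 29}.
v=19: a=19^1·(≡10), b=19^1·(≡3) mod 19; (10|19)=-1, (3|19)=-1; (−1)^{1·1·9}·(-1)^1·(-1)^1 = -1.
v=13: a=13^3·(≡5), b=13^2·(≡2) mod 13; (5|13)=-1, (2|13)=-1; (−1)^{3·2·6}·(-1)^2·(-1)^3 = -1.
v=23: a=23^1·(≡8), b=23^1·(≡9) mod 23; (8|23)=+1, (9|23)=+1; (−1)^{1·1·11}·(+1)^1·(+1)^1 = -1.
v=29: a=29^3·(≡28), b=29^2·(≡13) mod 29; (28|29)=+1, (13|29)=+1; (−1)^{3·2·14}·(+1)^2·(+1)^3 = +1.
v=∞: -84021990 < 0 and 4370 > 0  ⇒  (a,b)_∞ = +1.
v=17: a=17^3·(≡2), b=17^2·(≡9) mod 17; (2|17)=+1, (9|17)=+1; (−1)^{3·2·8}·(+1)^2·(+1)^3 = +1.
v=3: a=3^-1·(≡1), b=3^0·(≡2) mod 3; (1|3)=+1, (2|3)=-1; (−1)^{-1·0·1}·(+1)^0·(-1)^-1 = -1.
v=7: a=7^4·(≡2), b=7^2·(≡2) mod 7; (2|7)=+1, (2|7)=+1; (−1)^{4·2·3}·(+1)^2·(+1)^4 = +1.
v=2: v_2(a)=-7, v_2(b)=-3; units ≡ 5, 1 (mod 8); ε·ε+αω+βω = 0·0+-7·0+-3·1 ≡ 1  ⇒  (a,b)_2 = -1.
v=5: a=5^-7·(≡3), b=5^-5·(≡1) mod 5; (3|5)=-1, (1|5)=+1; (−1)^{-7·-5·2}·(-1)^-5·(+1)^-7 = -1.
(-84021990, 4370 / ℚ) ramifies at {2, 3, 5, 13, 19, 23}: a division algebra.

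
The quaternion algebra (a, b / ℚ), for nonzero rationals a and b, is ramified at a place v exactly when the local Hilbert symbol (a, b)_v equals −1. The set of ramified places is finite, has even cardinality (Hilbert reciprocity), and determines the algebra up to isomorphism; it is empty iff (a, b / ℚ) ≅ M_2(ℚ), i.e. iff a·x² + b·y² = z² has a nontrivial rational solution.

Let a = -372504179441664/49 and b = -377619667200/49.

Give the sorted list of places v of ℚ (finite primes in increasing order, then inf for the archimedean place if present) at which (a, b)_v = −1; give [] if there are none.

(a, b) ≡ (-51, -17) mod (ℚ^×)²; places V = {2, 3, 5, 7, 17, 23, ∞}.
(a,b)_17: α=3, u≡11; β=1, v≡9 (mod 17); (11|17)=-1, (9|17)=+1; sign (−1)^0·-1^1·+1^3 = -1.
(a,b)_2: α=16, β=8; u≡5, v≡7 (mod 8); ε(u)ε(v)=0·1, αω(v)=16·0, βω(u)=8·1; sum ≡ 0  ⇒  +1.
(a,b)_∞: sgn(-51)=−, sgn(-17)=−, so -1.
(a,b)_5: α=0, u≡4; β=2, v≡3 (mod 5); (4|5)=+1, (3|5)=-1; sign (−1)^0·+1^2·-1^0 = +1.
(a,b)_23: α=2, u≡8; β=2, v≡3 (mod 23); (8|23)=+1, (3|23)=+1; sign (−1)^0·+1^2·+1^2 = +1.
(a,b)_3: α=7, u≡1; β=8, v≡1 (mod 3); (1|3)=+1, (1|3)=+1; sign (−1)^0·+1^8·+1^7 = +1.
(a,b)_7: α=-2, u≡3; β=-2, v≡1 (mod 7); (3|7)=-1, (1|7)=+1; sign (−1)^0·-1^-2·+1^-2 = +1.
|Ram(-51, -17)| = 2, even; anisotropic at {17, ∞}.

[17, inf]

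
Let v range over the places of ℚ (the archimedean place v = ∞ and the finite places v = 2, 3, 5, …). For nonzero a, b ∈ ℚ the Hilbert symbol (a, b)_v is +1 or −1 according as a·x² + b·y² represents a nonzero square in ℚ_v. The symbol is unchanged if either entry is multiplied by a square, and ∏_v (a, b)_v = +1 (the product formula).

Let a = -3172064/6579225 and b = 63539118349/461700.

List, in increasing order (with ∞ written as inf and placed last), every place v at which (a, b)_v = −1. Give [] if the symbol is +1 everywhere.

[2, 29]

Mod squares: a ≡ -14, b ≡ 266133. Check v ∈ {∞, 2, 3, 5, 7, 17, 19, 23, 29, 31}.
v=17: a=17^2·(≡10), b=17^2·(≡15) mod 17; (10|17)=-1, (15|17)=+1; (−1)^{2·2·8}·(-1)^2·(+1)^2 = +1.
v=5: a=5^-2·(≡4), b=5^-2·(≡3) mod 5; (4|5)=+1, (3|5)=-1; (−1)^{-2·-2·2}·(+1)^-2·(-1)^-2 = +1.
v=19: a=19^-2·(≡6), b=19^-1·(≡7) mod 19; (6|19)=+1, (7|19)=+1; (−1)^{-2·-1·9}·(+1)^-1·(+1)^-2 = +1.
v=7: a=7^3·(≡3), b=7^3·(≡1) mod 7; (3|7)=-1, (1|7)=+1; (−1)^{3·3·3}·(-1)^3·(+1)^3 = +1.
v=31: a=31^0·(≡21), b=31^2·(≡17) mod 31; (21|31)=-1, (17|31)=-1; (−1)^{0·2·15}·(-1)^2·(-1)^0 = +1.
v=23: a=23^0·(≡16), b=23^1·(≡1) mod 23; (16|23)=+1, (1|23)=+1; (−1)^{0·1·11}·(+1)^1·(+1)^0 = +1.
v=∞: -14 < 0 and 266133 > 0  ⇒  (a,b)_∞ = +1.
v=2: v_2(a)=5, v_2(b)=-2; units ≡ 1, 5 (mod 8); ε·ε+αω+βω = 0·0+5·1+-2·0 ≡ 1  ⇒  (a,b)_2 = -1.
v=3: a=3^-6·(≡1), b=3^-5·(≡1) mod 3; (1|3)=+1, (1|3)=+1; (−1)^{-6·-5·1}·(+1)^-5·(+1)^-6 = +1.
v=29: a=29^0·(≡3), b=29^1·(≡23) mod 29; (3|29)=-1, (23|29)=+1; (−1)^{0·1·14}·(-1)^1·(+1)^0 = -1.
Ram(-14, 266133) = {2, 29}; no ℚ_2-point on the conic.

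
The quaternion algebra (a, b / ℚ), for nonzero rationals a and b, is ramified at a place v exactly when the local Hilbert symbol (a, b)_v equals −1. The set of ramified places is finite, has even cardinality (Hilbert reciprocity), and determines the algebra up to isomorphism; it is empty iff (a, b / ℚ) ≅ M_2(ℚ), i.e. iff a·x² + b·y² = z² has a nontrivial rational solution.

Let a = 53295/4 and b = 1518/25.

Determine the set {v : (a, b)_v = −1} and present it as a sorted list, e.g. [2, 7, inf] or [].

(a, b) ≡ (53295, 1518) mod (ℚ^×)²; places V = {2, 3, 5, 11, 17, 19, 23, ∞}.
(a,b)_17: α=1, u≡6; β=0, v≡7 (mod 17); (6|17)=-1, (7|17)=-1; sign (−1)^0·-1^0·-1^1 = -1.
(a,b)_2: α=-2, β=1; u≡7, v≡7 (mod 8); ε(u)ε(v)=1·1, αω(v)=-2·0, βω(u)=1·0; sum ≡ 1  ⇒  -1.
(a,b)_3: α=1, u≡2; β=1, v≡2 (mod 3); (2|3)=-1, (2|3)=-1; sign (−1)^1·-1^1·-1^1 = -1.
(a,b)_19: α=1, u≡3; β=0, v≡6 (mod 19); (3|19)=-1, (6|19)=+1; sign (−1)^0·-1^0·+1^1 = +1.
(a,b)_23: α=0, u≡1; β=1, v≡10 (mod 23); (1|23)=+1, (10|23)=-1; sign (−1)^0·+1^1·-1^0 = +1.
(a,b)_∞: sgn(53295)=+, sgn(1518)=+, so +1.
(a,b)_11: α=1, u≡4; β=1, v≡2 (mod 11); (4|11)=+1, (2|11)=-1; sign (−1)^1·+1^1·-1^1 = +1.
(a,b)_5: α=1, u≡1; β=-2, v≡3 (mod 5); (1|5)=+1, (3|5)=-1; sign (−1)^0·+1^-2·-1^1 = -1.
Ram(53295, 1518) = {2, 3, 5, 17}; no ℚ_2-point on the conic.

[2, 3, 5, 17]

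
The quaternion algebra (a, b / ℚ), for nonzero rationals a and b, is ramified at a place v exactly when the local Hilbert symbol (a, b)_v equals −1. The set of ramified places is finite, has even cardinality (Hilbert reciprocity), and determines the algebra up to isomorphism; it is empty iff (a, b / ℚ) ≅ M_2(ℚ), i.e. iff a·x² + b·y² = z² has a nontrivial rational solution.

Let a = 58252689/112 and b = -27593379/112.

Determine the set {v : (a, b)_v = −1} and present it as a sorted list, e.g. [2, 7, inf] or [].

(a, b) ≡ (5034183, -264957) mod (ℚ^×)²; places V = {2, 3, 7, 11, 19, 31, 37, ∞}.
(a,b)_31: α=1, u≡11; β=1, v≡16 (mod 31); (11|31)=-1, (16|31)=+1; sign (−1)^1·-1^1·+1^1 = +1.
(a,b)_7: α=-1, u≡6; β=-1, v≡6 (mod 7); (6|7)=-1, (6|7)=-1; sign (−1)^1·-1^-1·-1^-1 = -1.
(a,b)_37: α=1, u≡10; β=1, v≡5 (mod 37); (10|37)=+1, (5|37)=-1; sign (−1)^0·+1^1·-1^1 = -1.
(a,b)_11: α=1, u≡1; β=1, v≡3 (mod 11); (1|11)=+1, (3|11)=+1; sign (−1)^1·+1^1·+1^1 = -1.
(a,b)_19: α=1, u≡2; β=0, v≡1 (mod 19); (2|19)=-1, (1|19)=+1; sign (−1)^0·-1^0·+1^1 = +1.
(a,b)_2: α=-4, β=-4; u≡7, v≡3 (mod 8); ε(u)ε(v)=1·1, αω(v)=-4·1, βω(u)=-4·0; sum ≡ 1  ⇒  -1.
(a,b)_∞: sgn(5034183)=+, sgn(-264957)=−, so +1.
(a,b)_3: α=5, u≡2; β=7, v≡1 (mod 3); (2|3)=-1, (1|3)=+1; sign (−1)^1·-1^7·+1^5 = +1.
(5034183, -264957 / ℚ) ramifies at {2, 7, 11, 37}: a division algebra.

[2, 7, 11, 37]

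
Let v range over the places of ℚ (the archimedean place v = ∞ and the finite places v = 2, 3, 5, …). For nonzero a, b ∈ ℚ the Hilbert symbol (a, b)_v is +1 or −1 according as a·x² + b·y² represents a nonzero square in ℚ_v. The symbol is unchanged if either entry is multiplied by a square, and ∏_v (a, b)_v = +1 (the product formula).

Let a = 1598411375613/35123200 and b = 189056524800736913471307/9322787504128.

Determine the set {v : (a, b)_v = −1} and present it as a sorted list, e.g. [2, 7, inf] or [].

[13, 37]

(a, b) ≡ (91, 10101) mod (ℚ^×)²; places V = {2, 3, 5, 7, 13, 23, 31, 37, ∞}.
(a,b)_31: α=0, u≡24; β=2, v≡22 (mod 31); (24|31)=-1, (22|31)=-1; sign (−1)^0·-1^2·-1^0 = +1.
(a,b)_3: α=12, u≡1; β=21, v≡1 (mod 3); (1|3)=+1, (1|3)=+1; sign (−1)^0·+1^21·+1^12 = +1.
(a,b)_13: α=3, u≡7; β=5, v≡3 (mod 13); (7|13)=-1, (3|13)=+1; sign (−1)^0·-1^5·+1^3 = -1.
(a,b)_∞: sgn(91)=+, sgn(10101)=+, so +1.
(a,b)_37: α=2, u≡13; β=3, v≡15 (mod 37); (13|37)=-1, (15|37)=-1; sign (−1)^0·-1^3·-1^2 = -1.
(a,b)_7: α=-3, u≡6; β=-5, v≡1 (mod 7); (6|7)=-1, (1|7)=+1; sign (−1)^1·-1^-5·+1^-3 = +1.
(a,b)_5: α=-2, u≡1; β=0, v≡4 (mod 5); (1|5)=+1, (4|5)=+1; sign (−1)^0·+1^0·+1^-2 = +1.
(a,b)_23: α=0, u≡15; β=-2, v≡3 (mod 23); (15|23)=-1, (3|23)=+1; sign (−1)^0·-1^-2·+1^0 = +1.
(a,b)_2: α=-12, β=-20; u≡3, v≡5 (mod 8); ε(u)ε(v)=1·0, αω(v)=-12·1, βω(u)=-20·1; sum ≡ 0  ⇒  +1.
(91, 10101 / ℚ) ramifies at {13, 37}: a division algebra.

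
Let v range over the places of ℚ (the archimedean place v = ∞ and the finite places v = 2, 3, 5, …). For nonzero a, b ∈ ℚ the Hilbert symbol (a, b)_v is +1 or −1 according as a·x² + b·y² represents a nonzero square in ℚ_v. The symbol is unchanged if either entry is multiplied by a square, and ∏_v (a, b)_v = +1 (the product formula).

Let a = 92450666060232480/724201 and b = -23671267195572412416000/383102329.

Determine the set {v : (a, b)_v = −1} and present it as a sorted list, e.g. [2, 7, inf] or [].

[5, 17]

(a, b) ≡ (130, -935) mod (ℚ^×)²; places V = {2, 3, 5, 7, 11, 13, 17, 19, 23, 31, 37, ∞}.
(a,b)_17: α=0, u≡6; β=3, v≡9 (mod 17); (6|17)=-1, (9|17)=+1; sign (−1)^0·-1^3·+1^0 = -1.
(a,b)_19: α=2, u≡11; β=0, v≡10 (mod 19); (11|19)=+1, (10|19)=-1; sign (−1)^0·+1^0·-1^2 = +1.
(a,b)_31: α=2, u≡3; β=0, v≡27 (mod 31); (3|31)=-1, (27|31)=-1; sign (−1)^0·-1^0·-1^2 = +1.
(a,b)_2: α=5, β=16; u≡1, v≡1 (mod 8); ε(u)ε(v)=0·0, αω(v)=5·0, βω(u)=16·0; sum ≡ 0  ⇒  +1.
(a,b)_11: α=2, u≡4; β=5, v≡4 (mod 11); (4|11)=+1, (4|11)=+1; sign (−1)^0·+1^5·+1^2 = +1.
(a,b)_37: α=-2, u≡32; β=-2, v≡33 (mod 37); (32|37)=-1, (33|37)=+1; sign (−1)^0·-1^-2·+1^-2 = +1.
(a,b)_23: α=-2, u≡21; β=-4, v≡16 (mod 23); (21|23)=-1, (16|23)=+1; sign (−1)^0·-1^-4·+1^-2 = +1.
(a,b)_3: α=2, u≡1; β=2, v≡1 (mod 3); (1|3)=+1, (1|3)=+1; sign (−1)^0·+1^2·+1^2 = +1.
(a,b)_5: α=1, u≡1; β=3, v≡3 (mod 5); (1|5)=+1, (3|5)=-1; sign (−1)^0·+1^3·-1^1 = -1.
(a,b)_7: α=6, u≡2; β=4, v≡6 (mod 7); (2|7)=+1, (6|7)=-1; sign (−1)^0·+1^4·-1^6 = +1.
(a,b)_13: α=1, u≡1; β=2, v≡3 (mod 13); (1|13)=+1, (3|13)=+1; sign (−1)^0·+1^2·+1^1 = +1.
(a,b)_∞: sgn(130)=+, sgn(-935)=−, so +1.
Ram(130, -935) = {5, 17}; no ℚ_5-point on the conic.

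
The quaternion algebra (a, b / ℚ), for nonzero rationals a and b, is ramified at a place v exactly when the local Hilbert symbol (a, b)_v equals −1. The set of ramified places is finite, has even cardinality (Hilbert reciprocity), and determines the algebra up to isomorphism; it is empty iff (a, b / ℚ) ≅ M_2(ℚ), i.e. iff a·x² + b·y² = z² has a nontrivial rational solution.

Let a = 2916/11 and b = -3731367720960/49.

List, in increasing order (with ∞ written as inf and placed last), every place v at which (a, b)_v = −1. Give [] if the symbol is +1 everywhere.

[2, 3, 11, 17]

Mod squares: a ≡ 11, b ≡ -510. Check v ∈ {∞, 2, 3, 5, 7, 11, 17}.
v=11: a=11^-1·(≡1), b=11^2·(≡8) mod 11; (1|11)=+1, (8|11)=-1; (−1)^{-1·2·5}·(+1)^2·(-1)^-1 = -1.
v=∞: 11 > 0 and -510 < 0  ⇒  (a,b)_∞ = +1.
v=3: a=3^6·(≡2), b=3^11·(≡1) mod 3; (2|3)=-1, (1|3)=+1; (−1)^{6·11·1}·(-1)^11·(+1)^6 = -1.
v=2: v_2(a)=2, v_2(b)=11; units ≡ 3, 1 (mod 8); ε·ε+αω+βω = 1·0+2·0+11·1 ≡ 1  ⇒  (a,b)_2 = -1.
v=17: a=17^0·(≡7), b=17^1·(≡8) mod 17; (7|17)=-1, (8|17)=+1; (−1)^{0·1·8}·(-1)^1·(+1)^0 = -1.
v=5: a=5^0·(≡1), b=5^1·(≡2) mod 5; (1|5)=+1, (2|5)=-1; (−1)^{0·1·2}·(+1)^1·(-1)^0 = +1.
v=7: a=7^0·(≡1), b=7^-2·(≡2) mod 7; (1|7)=+1, (2|7)=+1; (−1)^{0·-2·3}·(+1)^-2·(+1)^0 = +1.
|Ram(11, -510)| = 4, even; anisotropic at {2, 3, 11, 17}.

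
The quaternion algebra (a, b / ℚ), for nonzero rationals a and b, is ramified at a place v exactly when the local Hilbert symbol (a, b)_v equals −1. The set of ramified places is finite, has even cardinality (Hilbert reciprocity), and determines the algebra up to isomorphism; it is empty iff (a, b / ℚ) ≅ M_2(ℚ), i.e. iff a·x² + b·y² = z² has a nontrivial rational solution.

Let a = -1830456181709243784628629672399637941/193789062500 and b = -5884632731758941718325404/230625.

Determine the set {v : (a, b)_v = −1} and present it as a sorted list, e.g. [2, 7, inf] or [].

(a, b) ≡ (-85500039989, -16031) mod (ℚ^×)²; places V = {2, 3, 5, 7, 11, 13, 17, 23, 29, 31, 41, 43, 47, 53, ∞}.
(a,b)_31: α=2, u≡8; β=2, v≡23 (mod 31); (8|31)=+1, (23|31)=-1; sign (−1)^0·+1^2·-1^2 = +1.
(a,b)_29: α=3, u≡22; β=2, v≡13 (mod 29); (22|29)=+1, (13|29)=+1; sign (−1)^0·+1^2·+1^3 = +1.
(a,b)_∞: sgn(-85500039989)=−, sgn(-16031)=−, so -1.
(a,b)_17: α=1, u≡1; β=1, v≡8 (mod 17); (1|17)=+1, (8|17)=+1; sign (−1)^0·+1^1·+1^1 = +1.
(a,b)_41: α=-1, u≡28; β=-1, v≡34 (mod 41); (28|41)=-1, (34|41)=-1; sign (−1)^0·-1^-1·-1^-1 = +1.
(a,b)_3: α=2, u≡1; β=-2, v≡1 (mod 3); (1|3)=+1, (1|3)=+1; sign (−1)^0·+1^-2·+1^2 = +1.
(a,b)_2: α=-2, β=2; u≡3, v≡1 (mod 8); ε(u)ε(v)=1·0, αω(v)=-2·0, βω(u)=2·1; sum ≡ 0  ⇒  +1.
(a,b)_53: α=2, u≡43; β=2, v≡10 (mod 53); (43|53)=+1, (10|53)=+1; sign (−1)^0·+1^2·+1^2 = +1.
(a,b)_7: α=7, u≡5; β=4, v≡5 (mod 7); (5|7)=-1, (5|7)=-1; sign (−1)^0·-1^4·-1^7 = -1.
(a,b)_5: α=-10, u≡1; β=-4, v≡4 (mod 5); (1|5)=+1, (4|5)=+1; sign (−1)^0·+1^-4·+1^-10 = +1.
(a,b)_13: α=3, u≡2; β=2, v≡11 (mod 13); (2|13)=-1, (11|13)=-1; sign (−1)^0·-1^2·-1^3 = -1.
(a,b)_11: α=-2, u≡2; β=0, v≡10 (mod 11); (2|11)=-1, (10|11)=-1; sign (−1)^0·-1^0·-1^-2 = +1.
(a,b)_43: α=3, u≡39; β=2, v≡29 (mod 43); (39|43)=-1, (29|43)=-1; sign (−1)^0·-1^2·-1^3 = -1.
(a,b)_47: α=3, u≡37; β=2, v≡33 (mod 47); (37|47)=+1, (33|47)=-1; sign (−1)^0·+1^2·-1^3 = -1.
(a,b)_23: α=3, u≡13; β=1, v≡12 (mod 23); (13|23)=+1, (12|23)=+1; sign (−1)^1·+1^1·+1^3 = -1.
|Ram(-85500039989, -16031)| = 6, even; anisotropic at {7, 13, 23, 43, 47, ∞}.

[7, 13, 23, 43, 47, inf]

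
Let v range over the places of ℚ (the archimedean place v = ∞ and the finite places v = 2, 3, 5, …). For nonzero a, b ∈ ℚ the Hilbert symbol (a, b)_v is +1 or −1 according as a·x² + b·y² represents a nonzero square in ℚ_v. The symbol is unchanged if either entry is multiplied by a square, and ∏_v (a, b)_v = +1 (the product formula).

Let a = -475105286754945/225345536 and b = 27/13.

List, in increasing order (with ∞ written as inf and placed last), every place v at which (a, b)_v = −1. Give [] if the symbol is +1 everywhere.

(a, b) ≡ (-44330, 39) mod (ℚ^×)²; places V = {2, 3, 5, 7, 11, 13, 19, 23, 31, ∞}.
(a,b)_23: α=-2, u≡21; β=0, v≡18 (mod 23); (21|23)=-1, (18|23)=+1; sign (−1)^0·-1^0·+1^-2 = +1.
(a,b)_13: α=-1, u≡9; β=-1, v≡1 (mod 13); (9|13)=+1, (1|13)=+1; sign (−1)^0·+1^-1·+1^-1 = +1.
(a,b)_2: α=-15, β=0; u≡3, v≡7 (mod 8); ε(u)ε(v)=1·1, αω(v)=-15·0, βω(u)=0·1; sum ≡ 1  ⇒  -1.
(a,b)_31: α=1, u≡23; β=0, v≡14 (mod 31); (23|31)=-1, (14|31)=+1; sign (−1)^0·-1^0·+1^1 = +1.
(a,b)_3: α=8, u≡1; β=3, v≡1 (mod 3); (1|3)=+1, (1|3)=+1; sign (−1)^0·+1^3·+1^8 = +1.
(a,b)_11: α=1, u≡2; β=0, v≡8 (mod 11); (2|11)=-1, (8|11)=-1; sign (−1)^0·-1^0·-1^1 = -1.
(a,b)_19: α=2, u≡7; β=0, v≡5 (mod 19); (7|19)=+1, (5|19)=+1; sign (−1)^0·+1^0·+1^2 = +1.
(a,b)_7: α=6, u≡1; β=0, v≡1 (mod 7); (1|7)=+1, (1|7)=+1; sign (−1)^0·+1^0·+1^6 = +1.
(a,b)_∞: sgn(-44330)=−, sgn(39)=+, so +1.
(a,b)_5: α=1, u≡1; β=0, v≡4 (mod 5); (1|5)=+1, (4|5)=+1; sign (−1)^0·+1^0·+1^1 = +1.
|Ram(-44330, 39)| = 2, even; anisotropic at {2, 11}.

[2, 11]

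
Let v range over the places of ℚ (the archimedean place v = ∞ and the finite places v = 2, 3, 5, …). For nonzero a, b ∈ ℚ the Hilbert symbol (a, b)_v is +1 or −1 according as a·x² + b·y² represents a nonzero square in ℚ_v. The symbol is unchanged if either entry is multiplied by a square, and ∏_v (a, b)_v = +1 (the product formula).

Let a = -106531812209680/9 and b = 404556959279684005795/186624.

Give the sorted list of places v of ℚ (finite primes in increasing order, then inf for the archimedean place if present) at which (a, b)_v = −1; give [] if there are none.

(a, b) ≡ (-1705, 880555) mod (ℚ^×)²; places V = {2, 3, 5, 7, 11, 13, 19, 23, 31, ∞}.
(a,b)_7: α=0, u≡5; β=6, v≡4 (mod 7); (5|7)=-1, (4|7)=+1; sign (−1)^0·-1^6·+1^0 = +1.
(a,b)_23: α=2, u≡21; β=3, v≡4 (mod 23); (21|23)=-1, (4|23)=+1; sign (−1)^0·-1^3·+1^2 = -1.
(a,b)_3: α=-2, u≡2; β=-6, v≡1 (mod 3); (2|3)=-1, (1|3)=+1; sign (−1)^0·-1^-6·+1^-2 = +1.
(a,b)_2: α=4, β=-8; u≡7, v≡3 (mod 8); ε(u)ε(v)=1·1, αω(v)=4·1, βω(u)=-8·0; sum ≡ 1  ⇒  -1.
(a,b)_31: α=1, u≡8; β=1, v≡8 (mod 31); (8|31)=+1, (8|31)=+1; sign (−1)^1·+1^1·+1^1 = -1.
(a,b)_5: α=1, u≡1; β=1, v≡1 (mod 5); (1|5)=+1, (1|5)=+1; sign (−1)^0·+1^1·+1^1 = +1.
(a,b)_19: α=2, u≡6; β=3, v≡9 (mod 19); (6|19)=+1, (9|19)=+1; sign (−1)^0·+1^3·+1^2 = +1.
(a,b)_∞: sgn(-1705)=−, sgn(880555)=+, so +1.
(a,b)_11: α=3, u≡2; β=2, v≡3 (mod 11); (2|11)=-1, (3|11)=+1; sign (−1)^0·-1^2·+1^3 = +1.
(a,b)_13: α=2, u≡7; β=3, v≡8 (mod 13); (7|13)=-1, (8|13)=-1; sign (−1)^0·-1^3·-1^2 = -1.
Ram(-1705, 880555) = {2, 13, 23, 31}; no ℚ_2-point on the conic.

[2, 13, 23, 31]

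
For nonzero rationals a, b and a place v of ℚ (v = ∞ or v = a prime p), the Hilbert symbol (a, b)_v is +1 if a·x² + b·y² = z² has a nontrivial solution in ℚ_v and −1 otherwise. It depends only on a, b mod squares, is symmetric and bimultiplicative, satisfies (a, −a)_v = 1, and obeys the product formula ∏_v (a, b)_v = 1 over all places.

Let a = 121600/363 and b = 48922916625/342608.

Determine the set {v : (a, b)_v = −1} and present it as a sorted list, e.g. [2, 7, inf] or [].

[5, 17, 19, 23]

Mod squares: a ≡ 57, b ≡ 1077205. Check v ∈ {∞, 2, 3, 5, 7, 11, 17, 19, 23, 29}.
v=19: a=19^1·(≡8), b=19^-1·(≡13) mod 19; (8|19)=-1, (13|19)=-1; (−1)^{1·-1·9}·(-1)^-1·(-1)^1 = -1.
v=29: a=29^0·(≡6), b=29^1·(≡24) mod 29; (6|29)=+1, (24|29)=+1; (−1)^{0·1·14}·(+1)^1·(+1)^0 = +1.
v=∞: 57 > 0 and 1077205 > 0  ⇒  (a,b)_∞ = +1.
v=11: a=11^-2·(≡2), b=11^2·(≡2) mod 11; (2|11)=-1, (2|11)=-1; (−1)^{-2·2·5}·(-1)^2·(-1)^-2 = +1.
v=2: v_2(a)=8, v_2(b)=-4; units ≡ 1, 5 (mod 8); ε·ε+αω+βω = 0·0+8·1+-4·0 ≡ 0  ⇒  (a,b)_2 = +1.
v=17: a=17^0·(≡14), b=17^1·(≡11) mod 17; (14|17)=-1, (11|17)=-1; (−1)^{0·1·8}·(-1)^1·(-1)^0 = -1.
v=7: a=7^0·(≡4), b=7^-2·(≡5) mod 7; (4|7)=+1, (5|7)=-1; (−1)^{0·-2·3}·(+1)^-2·(-1)^0 = +1.
v=23: a=23^0·(≡14), b=23^-1·(≡10) mod 23; (14|23)=-1, (10|23)=-1; (−1)^{0·-1·11}·(-1)^-1·(-1)^0 = -1.
v=3: a=3^-1·(≡1), b=3^8·(≡1) mod 3; (1|3)=+1, (1|3)=+1; (−1)^{-1·8·1}·(+1)^8·(+1)^-1 = +1.
v=5: a=5^2·(≡3), b=5^3·(≡1) mod 5; (3|5)=-1, (1|5)=+1; (−1)^{2·3·2}·(-1)^3·(+1)^2 = -1.
|Ram(57, 1077205)| = 4, even; anisotropic at {5, 17, 19, 23}.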